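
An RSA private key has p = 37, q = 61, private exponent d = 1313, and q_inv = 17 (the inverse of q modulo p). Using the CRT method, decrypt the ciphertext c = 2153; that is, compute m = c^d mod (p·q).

d_p = d mod (p−1) = 1313 mod 36 = 17; d_q = d mod (q−1) = 53.
m₁ = c^(d_p) mod p: c ≡ 7 (mod 37), and 7^17 mod 37 = 16.
m₂ = c^(d_q) mod q: c ≡ 18 (mod 61), and 18^53 mod 61 = 30.
h = q_inv·(m₁ − m₂) mod p = 17·(16 − 30) mod 37 = 21.
m = m₂ + h·q = 30 + 21·61 = 1311.

1311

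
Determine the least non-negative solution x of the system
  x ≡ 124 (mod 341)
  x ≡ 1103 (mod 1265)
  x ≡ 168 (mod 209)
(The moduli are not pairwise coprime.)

gcd(341, 1265) = 11 and 11 | (1103 − 124), so the pair is consistent; merging gives x ≡ 4898 (mod 39215), where 39215 = lcm(341, 1265).
gcd(39215, 209) = 11 and 11 | (168 − 4898), so the pair is consistent; merging gives x ≡ 710768 (mod 745085), where 745085 = lcm(39215, 209).
The solution is unique modulo lcm(341, 1265, 209) = 745085.

710768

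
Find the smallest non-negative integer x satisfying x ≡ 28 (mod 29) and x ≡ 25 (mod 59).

202

From x ≡ 28 (mod 29) write x = 28 + 29t. Substituting into x ≡ 25 (mod 59) gives 29t ≡ 56 (mod 59), and since 29⁻¹ ≡ 57 (mod 59), t ≡ 6. Hence x ≡ 28 + 29·6 = 202 (mod 1711).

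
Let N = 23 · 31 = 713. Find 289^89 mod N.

59

Mod 23: 289 ≡ 13; by Fermat, exponent reduces to 89 mod 22 = 1; 13^1 ≡ 13 (mod 23).
Mod 31: 289 ≡ 10; by Fermat, exponent reduces to 89 mod 30 = 29; 10^29 ≡ 28 (mod 31).
Combine by CRT: x ≡ 13 (mod 23), x ≡ 28 (mod 31) ⇒ x ≡ 59 (mod 713).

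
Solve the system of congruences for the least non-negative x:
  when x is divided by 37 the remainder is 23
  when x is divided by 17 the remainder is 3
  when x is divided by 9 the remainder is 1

The moduli are pairwise coprime; N = 37·17·9 = 5661.
N/37 = 153; 153 ≡ 5 (mod 37); 5·15 ≡ 1, so inverse 15.
N/17 = 333; 333 ≡ 10 (mod 17); 10·12 ≡ 1, so inverse 12.
N/9 = 629; 629 ≡ 8 (mod 9); 8·8 ≡ 1, so inverse 8.
x ≡ 23·153·15 + 3·333·12 + 1·629·8 = 69805.
69805 mod 5661 = 1873.

1873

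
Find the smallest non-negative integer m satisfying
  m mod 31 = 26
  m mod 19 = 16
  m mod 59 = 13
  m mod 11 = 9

Combine the congruences pairwise.
From m ≡ 26 (mod 31) write m = 26 + 31t. Substituting into m ≡ 16 (mod 19) gives 31t ≡ 9 (mod 19), and since 12⁻¹ ≡ 8 (mod 19), t ≡ 15. Hence m ≡ 26 + 31·15 = 491 (mod 589).
From m ≡ 491 (mod 589) write m = 491 + 589t. Substituting into m ≡ 13 (mod 59) gives 589t ≡ 53 (mod 59), and since 58⁻¹ ≡ 58 (mod 59), t ≡ 6. Hence m ≡ 491 + 589·6 = 4025 (mod 34751).
From m ≡ 4025 (mod 34751) write m = 4025 + 34751t. Substituting into m ≡ 9 (mod 11) gives 34751t ≡ 10 (mod 11), and since 2⁻¹ ≡ 6 (mod 11), t ≡ 5. Hence m ≡ 4025 + 34751·5 = 177780 (mod 382261).

177780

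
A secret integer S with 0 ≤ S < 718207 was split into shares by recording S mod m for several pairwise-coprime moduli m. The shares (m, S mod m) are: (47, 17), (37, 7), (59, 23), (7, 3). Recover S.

From S ≡ 17 (mod 47) write S = 17 + 47t. Substituting into S ≡ 7 (mod 37) gives 47t ≡ 27 (mod 37), and since 10⁻¹ ≡ 26 (mod 37), t ≡ 36. Hence S ≡ 17 + 47·36 = 1709 (mod 1739).
From S ≡ 1709 (mod 1739) write S = 1709 + 1739t. Substituting into S ≡ 23 (mod 59) gives 1739t ≡ 25 (mod 59), and since 28⁻¹ ≡ 19 (mod 59), t ≡ 3. Hence S ≡ 1709 + 1739·3 = 6926 (mod 102601).
From S ≡ 6926 (mod 102601) write S = 6926 + 102601t. Substituting into S ≡ 3 (mod 7) gives 102601t ≡ 0 (mod 7), and since 2⁻¹ ≡ 4 (mod 7), t ≡ 0. Hence S ≡ 6926 + 102601·0 = 6926 (mod 718207).

6926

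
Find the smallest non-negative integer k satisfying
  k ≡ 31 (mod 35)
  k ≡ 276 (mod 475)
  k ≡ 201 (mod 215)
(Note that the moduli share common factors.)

33526

gcd(35, 475) = 5 and 5 | (276 − 31), so the pair is consistent; merging gives k ≡ 276 (mod 3325), where 3325 = lcm(35, 475).
gcd(3325, 215) = 5 and 5 | (201 − 276), so the pair is consistent; merging gives k ≡ 33526 (mod 142975), where 142975 = lcm(3325, 215).
The solution is unique modulo lcm(35, 475, 215) = 142975.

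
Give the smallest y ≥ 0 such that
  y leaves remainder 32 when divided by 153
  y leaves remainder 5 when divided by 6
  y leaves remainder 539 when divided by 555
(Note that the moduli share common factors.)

42719

gcd(153, 6) = 3 and 3 | (5 − 32), so the pair is consistent; merging gives y ≡ 185 (mod 306), where 306 = lcm(153, 6).
gcd(306, 555) = 3 and 3 | (539 − 185), so the pair is consistent; merging gives y ≡ 42719 (mod 56610), where 56610 = lcm(306, 555).
The solution is unique modulo lcm(153, 6, 555) = 56610.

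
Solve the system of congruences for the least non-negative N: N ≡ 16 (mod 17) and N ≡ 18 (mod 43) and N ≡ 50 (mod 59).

The moduli are pairwise coprime; M = 17·43·59 = 43129.
M/17 = 2537; 2537 ≡ 4 (mod 17); 4·13 ≡ 1, so inverse 13.
M/43 = 1003; 1003 ≡ 14 (mod 43); 14·40 ≡ 1, so inverse 40.
M/59 = 731; 731 ≡ 23 (mod 59); 23·18 ≡ 1, so inverse 18.
N ≡ 16·2537·13 + 18·1003·40 + 50·731·18 = 1907756.
1907756 mod 43129 = 10080.

10080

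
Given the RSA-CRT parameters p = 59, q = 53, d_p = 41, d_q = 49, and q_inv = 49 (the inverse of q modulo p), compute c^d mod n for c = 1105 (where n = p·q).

427

m₁ = c^(d_p) mod p: c ≡ 43 (mod 59), and 43^41 mod 59 = 14.
m₂ = c^(d_q) mod q: c ≡ 45 (mod 53), and 45^49 mod 53 = 3.
h = q_inv·(m₁ − m₂) mod p = 49·(14 − 3) mod 59 = 8.
m = m₂ + h·q = 3 + 8·53 = 427.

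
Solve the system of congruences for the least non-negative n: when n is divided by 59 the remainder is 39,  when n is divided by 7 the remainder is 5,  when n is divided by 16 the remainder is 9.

3225

The moduli are pairwise coprime; M = 59·7·16 = 6608.
M/59 = 112; 112 ≡ 53 (mod 59); 53·49 ≡ 1, so inverse 49.
M/7 = 944; 944 ≡ 6 (mod 7); 6·6 ≡ 1, so inverse 6.
M/16 = 413; 413 ≡ 13 (mod 16); 13·5 ≡ 1, so inverse 5.
n ≡ 39·112·49 + 5·944·6 + 9·413·5 = 260937.
260937 mod 6608 = 3225.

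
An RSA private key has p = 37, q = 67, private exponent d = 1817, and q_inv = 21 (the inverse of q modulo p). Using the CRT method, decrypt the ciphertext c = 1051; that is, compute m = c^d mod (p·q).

698

d_p = d mod (p−1) = 1817 mod 36 = 17; d_q = d mod (q−1) = 35.
m₁ = c^(d_p) mod p: c ≡ 15 (mod 37), and 15^17 mod 37 = 32.
m₂ = c^(d_q) mod q: c ≡ 46 (mod 67), and 46^35 mod 67 = 28.
h = q_inv·(m₁ − m₂) mod p = 21·(32 − 28) mod 37 = 10.
m = m₂ + h·q = 28 + 10·67 = 698.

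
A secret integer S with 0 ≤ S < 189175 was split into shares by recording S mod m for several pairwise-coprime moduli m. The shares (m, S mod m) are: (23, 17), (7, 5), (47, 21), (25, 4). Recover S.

44154

From S ≡ 17 (mod 23) write S = 17 + 23t. Substituting into S ≡ 5 (mod 7) gives 23t ≡ 2 (mod 7), and since 2⁻¹ ≡ 4 (mod 7), t ≡ 1. Hence S ≡ 17 + 23·1 = 40 (mod 161).
From S ≡ 40 (mod 161) write S = 40 + 161t. Substituting into S ≡ 21 (mod 47) gives 161t ≡ 28 (mod 47), and since 20⁻¹ ≡ 40 (mod 47), t ≡ 39. Hence S ≡ 40 + 161·39 = 6319 (mod 7567).
From S ≡ 6319 (mod 7567) write S = 6319 + 7567t. Substituting into S ≡ 4 (mod 25) gives 7567t ≡ 10 (mod 25), and since 17⁻¹ ≡ 3 (mod 25), t ≡ 5. Hence S ≡ 6319 + 7567·5 = 44154 (mod 189175).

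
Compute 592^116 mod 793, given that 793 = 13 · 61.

744

Mod 13: 592 ≡ 7; by Fermat, exponent reduces to 116 mod 12 = 8; 7^8 ≡ 3 (mod 13).
Mod 61: 592 ≡ 43; by Fermat, exponent reduces to 116 mod 60 = 56; 43^56 ≡ 12 (mod 61).
Combine by CRT: x ≡ 3 (mod 13), x ≡ 12 (mod 61) ⇒ x ≡ 744 (mod 793).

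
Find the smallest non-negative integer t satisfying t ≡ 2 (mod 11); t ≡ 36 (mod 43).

Combine the congruences pairwise.
From t ≡ 2 (mod 11) write t = 2 + 11s. Substituting into t ≡ 36 (mod 43) gives 11s ≡ 34 (mod 43), and since 11⁻¹ ≡ 4 (mod 43), s ≡ 7. Hence t ≡ 2 + 11·7 = 79 (mod 473).

79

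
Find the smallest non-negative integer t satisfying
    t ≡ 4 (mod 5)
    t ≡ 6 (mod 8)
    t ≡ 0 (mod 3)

From t ≡ 4 (mod 5) write t = 4 + 5s. Substituting into t ≡ 6 (mod 8) gives 5s ≡ 2 (mod 8), and since 5⁻¹ ≡ 5 (mod 8), s ≡ 2. Hence t ≡ 4 + 5·2 = 14 (mod 40).
From t ≡ 14 (mod 40) write t = 14 + 40s. Substituting into t ≡ 0 (mod 3) gives 40s ≡ 1 (mod 3), and since 1⁻¹ ≡ 1 (mod 3), s ≡ 1. Hence t ≡ 14 + 40·1 = 54 (mod 120).

54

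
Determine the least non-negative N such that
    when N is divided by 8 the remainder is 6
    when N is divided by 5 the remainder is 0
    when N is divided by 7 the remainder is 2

30

The moduli are pairwise coprime; M = 8·5·7 = 280.
M/8 = 35; 35 ≡ 3 (mod 8); 3·3 ≡ 1, so inverse 3.
M/5 = 56; 56 ≡ 1 (mod 5), inverse 1.
M/7 = 40; 40 ≡ 5 (mod 7); 5·3 ≡ 1, so inverse 3.
N ≡ 6·35·3 + 0·56·1 + 2·40·3 = 870.
870 mod 280 = 30.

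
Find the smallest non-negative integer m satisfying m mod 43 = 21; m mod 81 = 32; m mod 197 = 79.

The moduli are pairwise coprime; N = 43·81·197 = 686151.
N/43 = 15957; 15957 ≡ 4 (mod 43); 4·11 ≡ 1, so inverse 11.
N/81 = 8471; 8471 ≡ 47 (mod 81); 47·50 ≡ 1, so inverse 50.
N/197 = 3483; 3483 ≡ 134 (mod 197); 134·25 ≡ 1, so inverse 25.
m ≡ 21·15957·11 + 32·8471·50 + 79·3483·25 = 24118592.
24118592 mod 686151 = 103307.

103307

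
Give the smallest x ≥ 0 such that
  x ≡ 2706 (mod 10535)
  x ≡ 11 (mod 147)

13241

gcd(10535, 147) = 49 and 49 | (11 − 2706), so the pair is consistent; merging gives x ≡ 13241 (mod 31605), where 31605 = lcm(10535, 147).
The solution is unique modulo lcm(10535, 147) = 31605.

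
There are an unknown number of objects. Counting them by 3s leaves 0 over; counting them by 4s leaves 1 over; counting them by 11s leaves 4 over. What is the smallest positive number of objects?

81

The moduli are pairwise coprime; M = 3·4·11 = 132.
M/3 = 44; 44 ≡ 2 (mod 3); 2·2 ≡ 1, so inverse 2.
M/4 = 33; 33 ≡ 1 (mod 4), inverse 1.
M/11 = 12; 12 ≡ 1 (mod 11), inverse 1.
N ≡ 0·44·2 + 1·33·1 + 4·12·1 = 81.
81 mod 132 = 81.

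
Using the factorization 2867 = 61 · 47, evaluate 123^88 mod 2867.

Mod 61: 123 ≡ 1; by Fermat, exponent reduces to 88 mod 60 = 28; 1^28 ≡ 1 (mod 61).
Mod 47: 123 ≡ 29; by Fermat, exponent reduces to 88 mod 46 = 42; 29^42 ≡ 32 (mod 47).
Combine by CRT: x ≡ 1 (mod 61), x ≡ 32 (mod 47) ⇒ x ≡ 1160 (mod 2867).

1160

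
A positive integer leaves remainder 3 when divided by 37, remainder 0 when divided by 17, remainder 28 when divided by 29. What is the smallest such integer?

Combine the congruences pairwise.
From m ≡ 3 (mod 37) write m = 3 + 37t. Substituting into m ≡ 0 (mod 17) gives 37t ≡ 14 (mod 17), and since 3⁻¹ ≡ 6 (mod 17), t ≡ 16. Hence m ≡ 3 + 37·16 = 595 (mod 629).
From m ≡ 595 (mod 629) write m = 595 + 629t. Substituting into m ≡ 28 (mod 29) gives 629t ≡ 13 (mod 29), and since 20⁻¹ ≡ 16 (mod 29), t ≡ 5. Hence m ≡ 595 + 629·5 = 3740 (mod 18241).

3740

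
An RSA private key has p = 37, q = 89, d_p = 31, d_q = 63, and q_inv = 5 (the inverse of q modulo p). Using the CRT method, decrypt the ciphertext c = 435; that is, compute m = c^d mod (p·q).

m₁ = c^(d_p) mod p: c ≡ 28 (mod 37), and 28^31 mod 37 = 25.
m₂ = c^(d_q) mod q: c ≡ 79 (mod 89), and 79^63 mod 89 = 17.
h = q_inv·(m₁ − m₂) mod p = 5·(25 − 17) mod 37 = 3.
m = m₂ + h·q = 17 + 3·89 = 284.

284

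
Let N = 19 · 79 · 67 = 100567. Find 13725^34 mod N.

28887

Mod 19: 13725 ≡ 7; by Fermat, exponent reduces to 34 mod 18 = 16; 7^16 ≡ 7 (mod 19).
Mod 79: 13725 ≡ 58; 58^34 ≡ 52 (mod 79).
Mod 67: 13725 ≡ 57; 57^34 ≡ 10 (mod 67).
Combine by CRT: x ≡ 7 (mod 19), x ≡ 52 (mod 79), x ≡ 10 (mod 67) ⇒ x ≡ 28887 (mod 100567).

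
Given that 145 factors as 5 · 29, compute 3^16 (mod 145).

Mod 5: 3 ≡ 3; since 4 | 16, by Fermat 3^16 ≡ 1 (mod 5).
Mod 29: 3 ≡ 3; 3^16 ≡ 20 (mod 29).
Combine by CRT: x ≡ 1 (mod 5), x ≡ 20 (mod 29) ⇒ x ≡ 136 (mod 145).

136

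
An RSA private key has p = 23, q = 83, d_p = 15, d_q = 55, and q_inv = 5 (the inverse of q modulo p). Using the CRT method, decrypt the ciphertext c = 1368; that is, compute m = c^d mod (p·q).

m₁ = c^(d_p) mod p: c ≡ 11 (mod 23), and 11^15 mod 23 = 10.
m₂ = c^(d_q) mod q: c ≡ 40 (mod 83), and 40^55 mod 83 = 28.
h = q_inv·(m₁ − m₂) mod p = 5·(10 − 28) mod 23 = 2.
m = m₂ + h·q = 28 + 2·83 = 194.

194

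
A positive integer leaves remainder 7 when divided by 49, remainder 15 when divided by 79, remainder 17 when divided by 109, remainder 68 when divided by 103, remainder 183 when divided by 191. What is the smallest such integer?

The moduli are pairwise coprime; N = 49·79·109·103·191 = 8300805947.
N/49 = 169404203; 169404203 ≡ 31 (mod 49); 31·19 ≡ 1, so inverse 19.
N/79 = 105073493; 105073493 ≡ 17 (mod 79); 17·14 ≡ 1, so inverse 14.
N/109 = 76154183; 76154183 ≡ 25 (mod 109); 25·48 ≡ 1, so inverse 48.
N/103 = 80590349; 80590349 ≡ 59 (mod 103); 59·7 ≡ 1, so inverse 7.
N/191 = 43459717; 43459717 ≡ 150 (mod 191); 150·177 ≡ 1, so inverse 177.
m ≡ 7·169404203·19 + 15·105073493·14 + 17·76154183·48 + 68·80590349·7 + 183·43459717·177 = 1552802705328.
1552802705328 mod 8300805947 = 551993239.

551993239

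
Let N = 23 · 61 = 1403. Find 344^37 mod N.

Mod 23: 344 ≡ 22; by Fermat, exponent reduces to 37 mod 22 = 15; 22^15 ≡ 22 (mod 23).
Mod 61: 344 ≡ 39; 39^37 ≡ 5 (mod 61).
Combine by CRT: x ≡ 22 (mod 23), x ≡ 5 (mod 61) ⇒ x ≡ 1103 (mod 1403).

1103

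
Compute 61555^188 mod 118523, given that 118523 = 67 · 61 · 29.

44023

Mod 67: 61555 ≡ 49; by Fermat, exponent reduces to 188 mod 66 = 56; 49^56 ≡ 4 (mod 67).
Mod 61: 61555 ≡ 6; by Fermat, exponent reduces to 188 mod 60 = 8; 6^8 ≡ 42 (mod 61).
Mod 29: 61555 ≡ 17; by Fermat, exponent reduces to 188 mod 28 = 20; 17^20 ≡ 1 (mod 29).
Combine by CRT: x ≡ 4 (mod 67), x ≡ 42 (mod 61), x ≡ 1 (mod 29) ⇒ x ≡ 44023 (mod 118523).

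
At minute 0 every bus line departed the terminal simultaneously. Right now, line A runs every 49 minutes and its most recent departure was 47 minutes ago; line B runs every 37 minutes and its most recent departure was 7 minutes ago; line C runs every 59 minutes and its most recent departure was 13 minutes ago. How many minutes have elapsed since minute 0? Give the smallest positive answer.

From t ≡ 47 (mod 49) write t = 47 + 49s. Substituting into t ≡ 7 (mod 37) gives 49s ≡ 34 (mod 37), and since 12⁻¹ ≡ 34 (mod 37), s ≡ 9. Hence t ≡ 47 + 49·9 = 488 (mod 1813).
From t ≡ 488 (mod 1813) write t = 488 + 1813s. Substituting into t ≡ 13 (mod 59) gives 1813s ≡ 56 (mod 59), and since 43⁻¹ ≡ 11 (mod 59), s ≡ 26. Hence t ≡ 488 + 1813·26 = 47626 (mod 106967).

47626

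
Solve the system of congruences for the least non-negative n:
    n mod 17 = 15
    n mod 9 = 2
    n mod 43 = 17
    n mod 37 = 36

The moduli are pairwise coprime; M = 17·9·43·37 = 243423.
M/17 = 14319; 14319 ≡ 5 (mod 17); 5·7 ≡ 1, so inverse 7.
M/9 = 27047; 27047 ≡ 2 (mod 9); 2·5 ≡ 1, so inverse 5.
M/43 = 5661; 5661 ≡ 28 (mod 43); 28·20 ≡ 1, so inverse 20.
M/37 = 6579; 6579 ≡ 30 (mod 37); 30·21 ≡ 1, so inverse 21.
n ≡ 15·14319·7 + 2·27047·5 + 17·5661·20 + 36·6579·21 = 8672429.
8672429 mod 243423 = 152624.

152624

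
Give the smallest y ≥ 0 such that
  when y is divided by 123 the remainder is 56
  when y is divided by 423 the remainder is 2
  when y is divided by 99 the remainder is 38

gcd(123, 423) = 3 and 3 | (2 − 56), so the pair is consistent; merging gives y ≡ 425 (mod 17343), where 17343 = lcm(123, 423).
gcd(17343, 99) = 9 and 9 | (38 − 425), so the pair is consistent; merging gives y ≡ 104483 (mod 190773), where 190773 = lcm(17343, 99).
The solution is unique modulo lcm(123, 423, 99) = 190773.

104483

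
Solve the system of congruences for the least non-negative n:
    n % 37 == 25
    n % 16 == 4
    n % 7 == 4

2356

From n ≡ 25 (mod 37) write n = 25 + 37t. Substituting into n ≡ 4 (mod 16) gives 37t ≡ 11 (mod 16), and since 5⁻¹ ≡ 13 (mod 16), t ≡ 15. Hence n ≡ 25 + 37·15 = 580 (mod 592).
From n ≡ 580 (mod 592) write n = 580 + 592t. Substituting into n ≡ 4 (mod 7) gives 592t ≡ 5 (mod 7), and since 4⁻¹ ≡ 2 (mod 7), t ≡ 3. Hence n ≡ 580 + 592·3 = 2356 (mod 4144).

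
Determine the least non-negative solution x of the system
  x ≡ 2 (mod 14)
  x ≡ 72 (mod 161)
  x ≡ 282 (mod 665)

Combine the congruences pairwise.
gcd(14, 161) = 7 and 7 | (72 − 2), so the pair is consistent; merging gives x ≡ 72 (mod 322), where 322 = lcm(14, 161).
gcd(322, 665) = 7 and 7 | (282 − 72), so the pair is consistent; merging gives x ≡ 24222 (mod 30590), where 30590 = lcm(322, 665).
The solution is unique modulo lcm(14, 161, 665) = 30590.

24222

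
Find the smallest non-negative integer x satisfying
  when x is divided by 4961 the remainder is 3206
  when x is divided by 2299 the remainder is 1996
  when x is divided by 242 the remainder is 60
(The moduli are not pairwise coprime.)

gcd(4961, 2299) = 121 and 121 | (1996 − 3206), so the pair is consistent; merging gives x ≡ 18089 (mod 94259), where 94259 = lcm(4961, 2299).
gcd(94259, 242) = 121 and 121 | (60 − 18089), so the pair is consistent; merging gives x ≡ 112348 (mod 188518), where 188518 = lcm(94259, 242).
The solution is unique modulo lcm(4961, 2299, 242) = 188518.

112348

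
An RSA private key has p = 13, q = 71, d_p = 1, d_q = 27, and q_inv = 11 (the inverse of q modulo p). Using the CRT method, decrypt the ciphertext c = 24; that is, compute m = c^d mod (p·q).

739

m₁ = c^(d_p) mod p: c ≡ 11 (mod 13), and 11^1 mod 13 = 11.
m₂ = c^(d_q) mod q: c ≡ 24 (mod 71), and 24^27 mod 71 = 29.
h = q_inv·(m₁ − m₂) mod p = 11·(11 − 29) mod 13 = 10.
m = m₂ + h·q = 29 + 10·71 = 739.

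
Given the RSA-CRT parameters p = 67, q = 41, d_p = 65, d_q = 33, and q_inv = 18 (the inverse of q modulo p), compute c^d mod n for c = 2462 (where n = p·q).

m₁ = c^(d_p) mod p: c ≡ 50 (mod 67), and 50^65 mod 67 = 63.
m₂ = c^(d_q) mod q: c ≡ 2 (mod 41), and 2^33 mod 41 = 33.
h = q_inv·(m₁ − m₂) mod p = 18·(63 − 33) mod 67 = 4.
m = m₂ + h·q = 33 + 4·41 = 197.

197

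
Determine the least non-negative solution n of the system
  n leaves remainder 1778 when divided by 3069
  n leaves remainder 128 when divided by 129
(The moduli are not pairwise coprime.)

130676

gcd(3069, 129) = 3 and 3 | (128 − 1778), so the pair is consistent; merging gives n ≡ 130676 (mod 131967), where 131967 = lcm(3069, 129).
The solution is unique modulo lcm(3069, 129) = 131967.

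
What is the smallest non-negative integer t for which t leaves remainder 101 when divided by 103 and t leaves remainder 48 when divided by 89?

2985

From t ≡ 101 (mod 103) write t = 101 + 103s. Substituting into t ≡ 48 (mod 89) gives 103s ≡ 36 (mod 89), and since 14⁻¹ ≡ 70 (mod 89), s ≡ 28. Hence t ≡ 101 + 103·28 = 2985 (mod 9167).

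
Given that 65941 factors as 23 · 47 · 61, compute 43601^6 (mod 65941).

42945

Mod 23: 43601 ≡ 16; 16^6 ≡ 4 (mod 23).
Mod 47: 43601 ≡ 32; 32^6 ≡ 34 (mod 47).
Mod 61: 43601 ≡ 47; 47^6 ≡ 1 (mod 61).
Combine by CRT: x ≡ 4 (mod 23), x ≡ 34 (mod 47), x ≡ 1 (mod 61) ⇒ x ≡ 42945 (mod 65941).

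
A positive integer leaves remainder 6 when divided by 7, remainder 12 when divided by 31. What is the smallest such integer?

From n ≡ 6 (mod 7) write n = 6 + 7t. Substituting into n ≡ 12 (mod 31) gives 7t ≡ 6 (mod 31), and since 7⁻¹ ≡ 9 (mod 31), t ≡ 23. Hence n ≡ 6 + 7·23 = 167 (mod 217).

167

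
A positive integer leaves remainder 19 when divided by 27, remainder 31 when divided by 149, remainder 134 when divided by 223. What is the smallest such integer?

644158

The moduli are pairwise coprime; M = 27·149·223 = 897129.
M/27 = 33227; 33227 ≡ 17 (mod 27); 17·8 ≡ 1, so inverse 8.
M/149 = 6021; 6021 ≡ 61 (mod 149); 61·22 ≡ 1, so inverse 22.
M/223 = 4023; 4023 ≡ 9 (mod 223); 9·124 ≡ 1, so inverse 124.
n ≡ 19·33227·8 + 31·6021·22 + 134·4023·124 = 76002994.
76002994 mod 897129 = 644158.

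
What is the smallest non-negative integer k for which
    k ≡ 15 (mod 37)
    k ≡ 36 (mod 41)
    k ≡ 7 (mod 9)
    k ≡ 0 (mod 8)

97288

The moduli are pairwise coprime; N = 37·41·9·8 = 109224.
N/37 = 2952; 2952 ≡ 29 (mod 37); 29·23 ≡ 1, so inverse 23.
N/41 = 2664; 2664 ≡ 40 (mod 41); 40·40 ≡ 1, so inverse 40.
N/9 = 12136; 12136 ≡ 4 (mod 9); 4·7 ≡ 1, so inverse 7.
N/8 = 13653; 13653 ≡ 5 (mod 8); 5·5 ≡ 1, so inverse 5.
k ≡ 15·2952·23 + 36·2664·40 + 7·12136·7 + 0·13653·5 = 5449264.
5449264 mod 109224 = 97288.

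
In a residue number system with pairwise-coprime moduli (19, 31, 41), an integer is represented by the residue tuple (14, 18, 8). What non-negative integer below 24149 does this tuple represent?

10217

From x ≡ 14 (mod 19) write x = 14 + 19t. Substituting into x ≡ 18 (mod 31) gives 19t ≡ 4 (mod 31), and since 19⁻¹ ≡ 18 (mod 31), t ≡ 10. Hence x ≡ 14 + 19·10 = 204 (mod 589).
From x ≡ 204 (mod 589) write x = 204 + 589t. Substituting into x ≡ 8 (mod 41) gives 589t ≡ 9 (mod 41), and since 15⁻¹ ≡ 11 (mod 41), t ≡ 17. Hence x ≡ 204 + 589·17 = 10217 (mod 24149).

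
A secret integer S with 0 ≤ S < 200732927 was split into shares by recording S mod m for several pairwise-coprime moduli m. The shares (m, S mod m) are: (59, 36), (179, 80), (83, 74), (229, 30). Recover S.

The moduli are pairwise coprime; N = 59·179·83·229 = 200732927.
N/59 = 3402253; 3402253 ≡ 18 (mod 59); 18·23 ≡ 1, so inverse 23.
N/179 = 1121413; 1121413 ≡ 157 (mod 179); 157·122 ≡ 1, so inverse 122.
N/83 = 2418469; 2418469 ≡ 15 (mod 83); 15·72 ≡ 1, so inverse 72.
N/229 = 876563; 876563 ≡ 180 (mod 229); 180·14 ≡ 1, so inverse 14.
S ≡ 36·3402253·23 + 80·1121413·122 + 74·2418469·72 + 30·876563·14 = 27015815656.
27015815656 mod 200732927 = 117603438.

117603438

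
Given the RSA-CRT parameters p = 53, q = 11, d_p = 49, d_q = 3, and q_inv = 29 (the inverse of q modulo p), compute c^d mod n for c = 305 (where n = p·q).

m₁ = c^(d_p) mod p: c ≡ 40 (mod 53), and 40^49 mod 53 = 11.
m₂ = c^(d_q) mod q: c ≡ 8 (mod 11), and 8^3 mod 11 = 6.
h = q_inv·(m₁ − m₂) mod p = 29·(11 − 6) mod 53 = 39.
m = m₂ + h·q = 6 + 39·11 = 435.

435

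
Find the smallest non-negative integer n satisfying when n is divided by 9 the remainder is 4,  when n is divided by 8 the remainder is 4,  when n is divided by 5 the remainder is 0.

220

The moduli are pairwise coprime; M = 9·8·5 = 360.
M/9 = 40; 40 ≡ 4 (mod 9); 4·7 ≡ 1, so inverse 7.
M/8 = 45; 45 ≡ 5 (mod 8); 5·5 ≡ 1, so inverse 5.
M/5 = 72; 72 ≡ 2 (mod 5); 2·3 ≡ 1, so inverse 3.
n ≡ 4·40·7 + 4·45·5 + 0·72·3 = 2020.
2020 mod 360 = 220.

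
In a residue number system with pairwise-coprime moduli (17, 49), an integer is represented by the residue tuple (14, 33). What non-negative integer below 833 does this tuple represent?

82

Combine the congruences pairwise.
From x ≡ 14 (mod 17) write x = 14 + 17t. Substituting into x ≡ 33 (mod 49) gives 17t ≡ 19 (mod 49), and since 17⁻¹ ≡ 26 (mod 49), t ≡ 4. Hence x ≡ 14 + 17·4 = 82 (mod 833).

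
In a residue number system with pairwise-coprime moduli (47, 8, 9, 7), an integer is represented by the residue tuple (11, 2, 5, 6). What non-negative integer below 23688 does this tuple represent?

15098

The moduli are pairwise coprime; N = 47·8·9·7 = 23688.
N/47 = 504; 504 ≡ 34 (mod 47); 34·18 ≡ 1, so inverse 18.
N/8 = 2961; 2961 ≡ 1 (mod 8), inverse 1.
N/9 = 2632; 2632 ≡ 4 (mod 9); 4·7 ≡ 1, so inverse 7.
N/7 = 3384; 3384 ≡ 3 (mod 7); 3·5 ≡ 1, so inverse 5.
x ≡ 11·504·18 + 2·2961·1 + 5·2632·7 + 6·3384·5 = 299354.
299354 mod 23688 = 15098.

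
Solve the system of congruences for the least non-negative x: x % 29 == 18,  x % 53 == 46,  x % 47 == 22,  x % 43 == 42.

184168

The moduli are pairwise coprime; N = 29·53·47·43 = 3106277.
N/29 = 107113; 107113 ≡ 16 (mod 29); 16·20 ≡ 1, so inverse 20.
N/53 = 58609; 58609 ≡ 44 (mod 53); 44·47 ≡ 1, so inverse 47.
N/47 = 66091; 66091 ≡ 9 (mod 47); 9·21 ≡ 1, so inverse 21.
N/43 = 72239; 72239 ≡ 42 (mod 43); 42·42 ≡ 1, so inverse 42.
x ≡ 18·107113·20 + 46·58609·47 + 22·66091·21 + 42·72239·42 = 323236976.
323236976 mod 3106277 = 184168.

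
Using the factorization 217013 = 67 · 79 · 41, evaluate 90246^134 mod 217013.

Mod 67: 90246 ≡ 64; by Fermat, exponent reduces to 134 mod 66 = 2; 64^2 ≡ 9 (mod 67).
Mod 79: 90246 ≡ 28; by Fermat, exponent reduces to 134 mod 78 = 56; 28^56 ≡ 5 (mod 79).
Mod 41: 90246 ≡ 5; by Fermat, exponent reduces to 134 mod 40 = 14; 5^14 ≡ 31 (mod 41).
Combine by CRT: x ≡ 9 (mod 67), x ≡ 5 (mod 79), x ≡ 31 (mod 41) ⇒ x ≡ 162350 (mod 217013).

162350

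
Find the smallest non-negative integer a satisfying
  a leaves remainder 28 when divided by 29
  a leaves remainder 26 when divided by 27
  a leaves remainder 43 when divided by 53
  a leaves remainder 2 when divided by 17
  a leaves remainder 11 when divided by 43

Combine the congruences pairwise.
From a ≡ 28 (mod 29) write a = 28 + 29t. Substituting into a ≡ 26 (mod 27) gives 29t ≡ 25 (mod 27), and since 2⁻¹ ≡ 14 (mod 27), t ≡ 26. Hence a ≡ 28 + 29·26 = 782 (mod 783).
From a ≡ 782 (mod 783) write a = 782 + 783t. Substituting into a ≡ 43 (mod 53) gives 783t ≡ 3 (mod 53), and since 41⁻¹ ≡ 22 (mod 53), t ≡ 13. Hence a ≡ 782 + 783·13 = 10961 (mod 41499).
From a ≡ 10961 (mod 41499) write a = 10961 + 41499t. Substituting into a ≡ 2 (mod 17) gives 41499t ≡ 6 (mod 17), and since 2⁻¹ ≡ 9 (mod 17), t ≡ 3. Hence a ≡ 10961 + 41499·3 = 135458 (mod 705483).
From a ≡ 135458 (mod 705483) write a = 135458 + 705483t. Substituting into a ≡ 11 (mod 43) gives 705483t ≡ 3 (mod 43), and since 25⁻¹ ≡ 31 (mod 43), t ≡ 7. Hence a ≡ 135458 + 705483·7 = 5073839 (mod 30335769).

5073839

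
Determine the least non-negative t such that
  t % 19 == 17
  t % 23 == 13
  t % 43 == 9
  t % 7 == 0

The moduli are pairwise coprime; N = 19·23·43·7 = 131537.
N/19 = 6923; 6923 ≡ 7 (mod 19); 7·11 ≡ 1, so inverse 11.
N/23 = 5719; 5719 ≡ 15 (mod 23); 15·20 ≡ 1, so inverse 20.
N/43 = 3059; 3059 ≡ 6 (mod 43); 6·36 ≡ 1, so inverse 36.
N/7 = 18791; 18791 ≡ 3 (mod 7); 3·5 ≡ 1, so inverse 5.
t ≡ 17·6923·11 + 13·5719·20 + 9·3059·36 + 0·18791·5 = 3772657.
3772657 mod 131537 = 89621.

89621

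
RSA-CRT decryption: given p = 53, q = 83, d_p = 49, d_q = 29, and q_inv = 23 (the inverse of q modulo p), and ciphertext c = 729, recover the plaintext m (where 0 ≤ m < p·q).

m₁ = c^(d_p) mod p: c ≡ 40 (mod 53), and 40^49 mod 53 = 11.
m₂ = c^(d_q) mod q: c ≡ 65 (mod 83), and 65^29 mod 83 = 36.
h = q_inv·(m₁ − m₂) mod p = 23·(11 − 36) mod 53 = 8.
m = m₂ + h·q = 36 + 8·83 = 700.

700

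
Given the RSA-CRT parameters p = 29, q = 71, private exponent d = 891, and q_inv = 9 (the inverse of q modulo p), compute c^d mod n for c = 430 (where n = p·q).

1997

d_p = d mod (p−1) = 891 mod 28 = 23; d_q = d mod (q−1) = 51.
m₁ = c^(d_p) mod p: c ≡ 24 (mod 29), and 24^23 mod 29 = 25.
m₂ = c^(d_q) mod q: c ≡ 4 (mod 71), and 4^51 mod 71 = 9.
h = q_inv·(m₁ − m₂) mod p = 9·(25 − 9) mod 29 = 28.
m = m₂ + h·q = 9 + 28·71 = 1997.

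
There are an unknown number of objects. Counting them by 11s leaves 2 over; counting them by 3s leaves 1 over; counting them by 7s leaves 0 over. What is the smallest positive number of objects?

112

From N ≡ 2 (mod 11) write N = 2 + 11t. Substituting into N ≡ 1 (mod 3) gives 11t ≡ 2 (mod 3), and since 2⁻¹ ≡ 2 (mod 3), t ≡ 1. Hence N ≡ 2 + 11·1 = 13 (mod 33).
From N ≡ 13 (mod 33) write N = 13 + 33t. Substituting into N ≡ 0 (mod 7) gives 33t ≡ 1 (mod 7), and since 5⁻¹ ≡ 3 (mod 7), t ≡ 3. Hence N ≡ 13 + 33·3 = 112 (mod 231).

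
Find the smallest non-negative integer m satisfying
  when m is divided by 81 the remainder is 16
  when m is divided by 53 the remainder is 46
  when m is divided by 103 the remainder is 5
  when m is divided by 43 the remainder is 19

11884660

From m ≡ 16 (mod 81) write m = 16 + 81t. Substituting into m ≡ 46 (mod 53) gives 81t ≡ 30 (mod 53), and since 28⁻¹ ≡ 36 (mod 53), t ≡ 20. Hence m ≡ 16 + 81·20 = 1636 (mod 4293).
From m ≡ 1636 (mod 4293) write m = 1636 + 4293t. Substituting into m ≡ 5 (mod 103) gives 4293t ≡ 17 (mod 103), and since 70⁻¹ ≡ 78 (mod 103), t ≡ 90. Hence m ≡ 1636 + 4293·90 = 388006 (mod 442179).
From m ≡ 388006 (mod 442179) write m = 388006 + 442179t. Substituting into m ≡ 19 (mod 43) gives 442179t ≡ 2 (mod 43), and since 10⁻¹ ≡ 13 (mod 43), t ≡ 26. Hence m ≡ 388006 + 442179·26 = 11884660 (mod 19013697).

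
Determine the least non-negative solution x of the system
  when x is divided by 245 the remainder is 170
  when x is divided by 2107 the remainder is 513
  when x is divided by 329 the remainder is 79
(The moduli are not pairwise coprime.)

139575

Combine the congruences pairwise.
gcd(245, 2107) = 49 and 49 | (513 − 170), so the pair is consistent; merging gives x ≡ 2620 (mod 10535), where 10535 = lcm(245, 2107).
gcd(10535, 329) = 7 and 7 | (79 − 2620), so the pair is consistent; merging gives x ≡ 139575 (mod 495145), where 495145 = lcm(10535, 329).
The solution is unique modulo lcm(245, 2107, 329) = 495145.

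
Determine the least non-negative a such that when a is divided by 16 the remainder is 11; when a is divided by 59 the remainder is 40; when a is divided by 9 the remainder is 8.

5291

From a ≡ 11 (mod 16) write a = 11 + 16t. Substituting into a ≡ 40 (mod 59) gives 16t ≡ 29 (mod 59), and since 16⁻¹ ≡ 48 (mod 59), t ≡ 35. Hence a ≡ 11 + 16·35 = 571 (mod 944).
From a ≡ 571 (mod 944) write a = 571 + 944t. Substituting into a ≡ 8 (mod 9) gives 944t ≡ 4 (mod 9), and since 8⁻¹ ≡ 8 (mod 9), t ≡ 5. Hence a ≡ 571 + 944·5 = 5291 (mod 8496).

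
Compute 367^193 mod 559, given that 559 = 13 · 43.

Mod 13: 367 ≡ 3; by Fermat, exponent reduces to 193 mod 12 = 1; 3^1 ≡ 3 (mod 13).
Mod 43: 367 ≡ 23; by Fermat, exponent reduces to 193 mod 42 = 25; 23^25 ≡ 40 (mod 43).
Combine by CRT: x ≡ 3 (mod 13), x ≡ 40 (mod 43) ⇒ x ≡ 341 (mod 559).

341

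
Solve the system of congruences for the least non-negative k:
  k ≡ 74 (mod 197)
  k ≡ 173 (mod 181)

21350

From k ≡ 74 (mod 197) write k = 74 + 197t. Substituting into k ≡ 173 (mod 181) gives 197t ≡ 99 (mod 181), and since 16⁻¹ ≡ 34 (mod 181), t ≡ 108. Hence k ≡ 74 + 197·108 = 21350 (mod 35657).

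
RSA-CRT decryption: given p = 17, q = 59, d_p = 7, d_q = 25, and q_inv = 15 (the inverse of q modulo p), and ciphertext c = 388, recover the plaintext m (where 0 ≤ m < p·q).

m₁ = c^(d_p) mod p: c ≡ 14 (mod 17), and 14^7 mod 17 = 6.
m₂ = c^(d_q) mod q: c ≡ 34 (mod 59), and 34^25 mod 59 = 38.
h = q_inv·(m₁ − m₂) mod p = 15·(6 − 38) mod 17 = 13.
m = m₂ + h·q = 38 + 13·59 = 805.

805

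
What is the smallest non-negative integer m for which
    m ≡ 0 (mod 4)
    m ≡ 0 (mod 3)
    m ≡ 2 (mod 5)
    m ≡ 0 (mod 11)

The moduli are pairwise coprime; N = 4·3·5·11 = 660.
N/4 = 165; 165 ≡ 1 (mod 4), inverse 1.
N/3 = 220; 220 ≡ 1 (mod 3), inverse 1.
N/5 = 132; 132 ≡ 2 (mod 5); 2·3 ≡ 1, so inverse 3.
N/11 = 60; 60 ≡ 5 (mod 11); 5·9 ≡ 1, so inverse 9.
m ≡ 0·165·1 + 0·220·1 + 2·132·3 + 0·60·9 = 792.
792 mod 660 = 132.

132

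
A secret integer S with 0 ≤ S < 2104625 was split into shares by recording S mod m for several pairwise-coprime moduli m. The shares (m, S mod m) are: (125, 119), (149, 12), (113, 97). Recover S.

1894994

The moduli are pairwise coprime; N = 125·149·113 = 2104625.
N/125 = 16837; 16837 ≡ 87 (mod 125); 87·23 ≡ 1, so inverse 23.
N/149 = 14125; 14125 ≡ 119 (mod 149); 119·144 ≡ 1, so inverse 144.
N/113 = 18625; 18625 ≡ 93 (mod 113); 93·96 ≡ 1, so inverse 96.
S ≡ 119·16837·23 + 12·14125·144 + 97·18625·96 = 243926869.
243926869 mod 2104625 = 1894994.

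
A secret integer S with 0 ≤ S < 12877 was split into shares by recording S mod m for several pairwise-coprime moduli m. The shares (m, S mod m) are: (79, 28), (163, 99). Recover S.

Combine the congruences pairwise.
From S ≡ 28 (mod 79) write S = 28 + 79t. Substituting into S ≡ 99 (mod 163) gives 79t ≡ 71 (mod 163), and since 79⁻¹ ≡ 130 (mod 163), t ≡ 102. Hence S ≡ 28 + 79·102 = 8086 (mod 12877).

8086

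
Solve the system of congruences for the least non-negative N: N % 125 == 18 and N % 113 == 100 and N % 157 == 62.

959018

Combine the congruences pairwise.
From N ≡ 18 (mod 125) write N = 18 + 125t. Substituting into N ≡ 100 (mod 113) gives 125t ≡ 82 (mod 113), and since 12⁻¹ ≡ 66 (mod 113), t ≡ 101. Hence N ≡ 18 + 125·101 = 12643 (mod 14125).
From N ≡ 12643 (mod 14125) write N = 12643 + 14125t. Substituting into N ≡ 62 (mod 157) gives 14125t ≡ 136 (mod 157), and since 152⁻¹ ≡ 94 (mod 157), t ≡ 67. Hence N ≡ 12643 + 14125·67 = 959018 (mod 2217625).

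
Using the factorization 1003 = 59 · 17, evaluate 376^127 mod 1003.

638

Mod 59: 376 ≡ 22; by Fermat, exponent reduces to 127 mod 58 = 11; 22^11 ≡ 48 (mod 59).
Mod 17: 376 ≡ 2; by Fermat, exponent reduces to 127 mod 16 = 15; 2^15 ≡ 9 (mod 17).
Combine by CRT: x ≡ 48 (mod 59), x ≡ 9 (mod 17) ⇒ x ≡ 638 (mod 1003).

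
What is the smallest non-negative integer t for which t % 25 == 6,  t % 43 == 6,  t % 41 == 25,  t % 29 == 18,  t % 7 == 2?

The moduli are pairwise coprime; N = 25·43·41·29·7 = 8947225.
N/25 = 357889; 357889 ≡ 14 (mod 25); 14·9 ≡ 1, so inverse 9.
N/43 = 208075; 208075 ≡ 41 (mod 43); 41·21 ≡ 1, so inverse 21.
N/41 = 218225; 218225 ≡ 23 (mod 41); 23·25 ≡ 1, so inverse 25.
N/29 = 308525; 308525 ≡ 23 (mod 29); 23·24 ≡ 1, so inverse 24.
N/7 = 1278175; 1278175 ≡ 3 (mod 7); 3·5 ≡ 1, so inverse 5.
t ≡ 6·357889·9 + 6·208075·21 + 25·218225·25 + 18·308525·24 + 2·1278175·5 = 327998631.
327998631 mod 8947225 = 5898531.

5898531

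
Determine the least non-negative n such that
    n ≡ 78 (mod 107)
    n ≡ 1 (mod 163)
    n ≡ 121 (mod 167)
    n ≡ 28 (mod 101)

The moduli are pairwise coprime; M = 107·163·167·101 = 294177347.
M/107 = 2749321; 2749321 ≡ 63 (mod 107); 63·17 ≡ 1, so inverse 17.
M/163 = 1804769; 1804769 ≡ 33 (mod 163); 33·84 ≡ 1, so inverse 84.
M/167 = 1761541; 1761541 ≡ 25 (mod 167); 25·147 ≡ 1, so inverse 147.
M/101 = 2912647; 2912647 ≡ 9 (mod 101); 9·45 ≡ 1, so inverse 45.
n ≡ 78·2749321·17 + 1·1804769·84 + 121·1761541·147 + 28·2912647·45 = 38799665229.
38799665229 mod 294177347 = 262432772.

262432772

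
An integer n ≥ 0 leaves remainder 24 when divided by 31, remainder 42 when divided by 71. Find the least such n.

From n ≡ 24 (mod 31) write n = 24 + 31t. Substituting into n ≡ 42 (mod 71) gives 31t ≡ 18 (mod 71), and since 31⁻¹ ≡ 55 (mod 71), t ≡ 67. Hence n ≡ 24 + 31·67 = 2101 (mod 2201).

2101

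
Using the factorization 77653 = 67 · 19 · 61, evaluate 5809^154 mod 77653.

45187

Mod 67: 5809 ≡ 47; by Fermat, exponent reduces to 154 mod 66 = 22; 47^22 ≡ 29 (mod 67).
Mod 19: 5809 ≡ 14; by Fermat, exponent reduces to 154 mod 18 = 10; 14^10 ≡ 5 (mod 19).
Mod 61: 5809 ≡ 14; by Fermat, exponent reduces to 154 mod 60 = 34; 14^34 ≡ 47 (mod 61).
Combine by CRT: x ≡ 29 (mod 67), x ≡ 5 (mod 19), x ≡ 47 (mod 61) ⇒ x ≡ 45187 (mod 77653).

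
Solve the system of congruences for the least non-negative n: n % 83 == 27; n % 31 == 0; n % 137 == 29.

The moduli are pairwise coprime; M = 83·31·137 = 352501.
M/83 = 4247; 4247 ≡ 14 (mod 83); 14·6 ≡ 1, so inverse 6.
M/31 = 11371; 11371 ≡ 25 (mod 31); 25·5 ≡ 1, so inverse 5.
M/137 = 2573; 2573 ≡ 107 (mod 137); 107·105 ≡ 1, so inverse 105.
n ≡ 27·4247·6 + 0·11371·5 + 29·2573·105 = 8522799.
8522799 mod 352501 = 62775.

62775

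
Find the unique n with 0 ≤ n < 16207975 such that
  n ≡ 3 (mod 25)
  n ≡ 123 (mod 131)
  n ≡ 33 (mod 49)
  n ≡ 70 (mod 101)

3816153

The moduli are pairwise coprime; M = 25·131·49·101 = 16207975.
M/25 = 648319; 648319 ≡ 19 (mod 25); 19·4 ≡ 1, so inverse 4.
M/131 = 123725; 123725 ≡ 61 (mod 131); 61·58 ≡ 1, so inverse 58.
M/49 = 330775; 330775 ≡ 25 (mod 49); 25·2 ≡ 1, so inverse 2.
M/101 = 160475; 160475 ≡ 87 (mod 101); 87·36 ≡ 1, so inverse 36.
n ≡ 3·648319·4 + 123·123725·58 + 33·330775·2 + 70·160475·36 = 1316662128.
1316662128 mod 16207975 = 3816153.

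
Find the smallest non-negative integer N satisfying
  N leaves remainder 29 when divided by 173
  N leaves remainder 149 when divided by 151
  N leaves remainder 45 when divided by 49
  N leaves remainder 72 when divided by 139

172799868

From N ≡ 29 (mod 173) write N = 29 + 173t. Substituting into N ≡ 149 (mod 151) gives 173t ≡ 120 (mod 151), and since 22⁻¹ ≡ 103 (mod 151), t ≡ 129. Hence N ≡ 29 + 173·129 = 22346 (mod 26123).
From N ≡ 22346 (mod 26123) write N = 22346 + 26123t. Substituting into N ≡ 45 (mod 49) gives 26123t ≡ 43 (mod 49), and since 6⁻¹ ≡ 41 (mod 49), t ≡ 48. Hence N ≡ 22346 + 26123·48 = 1276250 (mod 1280027).
From N ≡ 1276250 (mod 1280027) write N = 1276250 + 1280027t. Substituting into N ≡ 72 (mod 139) gives 1280027t ≡ 120 (mod 139), and since 115⁻¹ ≡ 110 (mod 139), t ≡ 134. Hence N ≡ 1276250 + 1280027·134 = 172799868 (mod 177923753).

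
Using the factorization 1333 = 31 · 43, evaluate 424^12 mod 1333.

345

Mod 31: 424 ≡ 21; 21^12 ≡ 4 (mod 31).
Mod 43: 424 ≡ 37; 37^12 ≡ 1 (mod 43).
Combine by CRT: x ≡ 4 (mod 31), x ≡ 1 (mod 43) ⇒ x ≡ 345 (mod 1333).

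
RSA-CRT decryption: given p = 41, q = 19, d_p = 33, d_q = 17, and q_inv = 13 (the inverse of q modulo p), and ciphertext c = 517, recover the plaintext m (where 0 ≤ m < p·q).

537

m₁ = c^(d_p) mod p: c ≡ 25 (mod 41), and 25^33 mod 41 = 4.
m₂ = c^(d_q) mod q: c ≡ 4 (mod 19), and 4^17 mod 19 = 5.
h = q_inv·(m₁ − m₂) mod p = 13·(4 − 5) mod 41 = 28.
m = m₂ + h·q = 5 + 28·19 = 537.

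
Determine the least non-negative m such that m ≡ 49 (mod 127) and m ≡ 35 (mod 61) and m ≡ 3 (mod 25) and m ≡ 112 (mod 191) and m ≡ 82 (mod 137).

The moduli are pairwise coprime; N = 127·61·25·191·137 = 5067893725.
N/127 = 39904675; 39904675 ≡ 5 (mod 127); 5·51 ≡ 1, so inverse 51.
N/61 = 83080225; 83080225 ≡ 55 (mod 61); 55·10 ≡ 1, so inverse 10.
N/25 = 202715749; 202715749 ≡ 24 (mod 25); 24·24 ≡ 1, so inverse 24.
N/191 = 26533475; 26533475 ≡ 137 (mod 191); 137·145 ≡ 1, so inverse 145.
N/137 = 36991925; 36991925 ≡ 7 (mod 137); 7·98 ≡ 1, so inverse 98.
m ≡ 49·39904675·51 + 35·83080225·10 + 3·202715749·24 + 112·26533475·145 + 82·36991925·98 = 871566138803.
871566138803 mod 5067893725 = 4956311828.

4956311828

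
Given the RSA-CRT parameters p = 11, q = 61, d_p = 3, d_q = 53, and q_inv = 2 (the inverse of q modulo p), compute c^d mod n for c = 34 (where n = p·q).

m₁ = c^(d_p) mod p: c ≡ 1 (mod 11), and 1^3 mod 11 = 1.
m₂ = c^(d_q) mod q: c ≡ 34 (mod 61), and 34^53 mod 61 = 20.
h = q_inv·(m₁ − m₂) mod p = 2·(1 − 20) mod 11 = 6.
m = m₂ + h·q = 20 + 6·61 = 386.

386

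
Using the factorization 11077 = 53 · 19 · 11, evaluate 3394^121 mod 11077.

10709

Mod 53: 3394 ≡ 2; by Fermat, exponent reduces to 121 mod 52 = 17; 2^17 ≡ 3 (mod 53).
Mod 19: 3394 ≡ 12; by Fermat, exponent reduces to 121 mod 18 = 13; 12^13 ≡ 12 (mod 19).
Mod 11: 3394 ≡ 6; by Fermat, exponent reduces to 121 mod 10 = 1; 6^1 ≡ 6 (mod 11).
Combine by CRT: x ≡ 3 (mod 53), x ≡ 12 (mod 19), x ≡ 6 (mod 11) ⇒ x ≡ 10709 (mod 11077).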